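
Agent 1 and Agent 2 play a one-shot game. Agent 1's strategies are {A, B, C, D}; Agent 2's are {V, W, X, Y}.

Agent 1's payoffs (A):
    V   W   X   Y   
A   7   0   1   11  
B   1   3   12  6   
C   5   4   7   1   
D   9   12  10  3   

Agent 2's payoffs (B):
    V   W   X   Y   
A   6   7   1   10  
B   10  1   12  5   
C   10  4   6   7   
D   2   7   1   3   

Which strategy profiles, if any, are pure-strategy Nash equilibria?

(A, Y), (B, X), and (D, W)

Find each player's best response to every opponent strategy; NE are the intersections.
Agent 1's best responses — vs V: D (payoff 9); vs W: D (payoff 12); vs X: B (payoff 12); vs Y: A (payoff 11).
Agent 2's best responses — vs A: Y (payoff 10); vs B: X (payoff 12); vs C: V (payoff 10); vs D: W (payoff 7).
Mutual best responses occur at (A, Y), (B, X), and (D, W); at each, neither player gains by switching.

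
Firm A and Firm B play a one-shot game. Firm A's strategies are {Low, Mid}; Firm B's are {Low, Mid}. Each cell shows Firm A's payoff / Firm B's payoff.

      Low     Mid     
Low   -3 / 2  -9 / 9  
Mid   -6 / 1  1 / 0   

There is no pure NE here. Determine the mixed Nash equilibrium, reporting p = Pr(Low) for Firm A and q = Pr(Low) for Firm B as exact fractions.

Each player's mixing probability is pinned down by making the *other* player indifferent.
Firm B indifferent between Low and Mid: p·2 + (1−p)·1 = p·9 + (1−p)·0 ⟹ 1 + 1p = 0 + 9p ⟹ p = 1/8.
Firm A indifferent between Low and Mid: q·(-3) + (1−q)·(-9) = q·(-6) + (1−q)·1 ⟹ (-9) + 6q = 1 + (-7)q ⟹ q = 10/13.

p = 1/8, q = 10/13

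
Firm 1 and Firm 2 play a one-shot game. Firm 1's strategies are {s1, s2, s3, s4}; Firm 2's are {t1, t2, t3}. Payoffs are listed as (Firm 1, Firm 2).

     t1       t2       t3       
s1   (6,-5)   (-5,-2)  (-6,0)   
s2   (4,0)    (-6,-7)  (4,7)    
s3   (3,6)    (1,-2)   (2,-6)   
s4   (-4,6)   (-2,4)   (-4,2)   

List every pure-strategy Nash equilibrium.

A profile is a Nash equilibrium when each player is best-responding to the other.
Firm 1's best responses — vs t1: s1 (payoff 6); vs t2: s3 (payoff 1); vs t3: s2 (payoff 4).
Firm 2's best responses — vs s1: t3 (payoff 0); vs s2: t3 (payoff 7); vs s3: t1 (payoff 6); vs s4: t1 (payoff 6).
The only mutual best response is (s2, t3); neither player gains by switching there.

(s2, t3)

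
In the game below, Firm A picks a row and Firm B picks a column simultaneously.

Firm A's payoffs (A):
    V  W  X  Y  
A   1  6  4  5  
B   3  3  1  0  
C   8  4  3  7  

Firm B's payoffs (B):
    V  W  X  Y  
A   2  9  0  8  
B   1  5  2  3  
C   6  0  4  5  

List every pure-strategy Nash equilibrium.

(A, W) and (C, V)

Check mutual best responses: a cell is a NE iff neither player can gain by unilaterally deviating.
Firm A's best responses — vs V: C (payoff 8); vs W: A (payoff 6); vs X: A (payoff 4); vs Y: C (payoff 7).
Firm B's best responses — vs A: W (payoff 9); vs B: W (payoff 5); vs C: V (payoff 6).
Mutual best responses occur at (A, W) and (C, V); at each, neither player gains by switching.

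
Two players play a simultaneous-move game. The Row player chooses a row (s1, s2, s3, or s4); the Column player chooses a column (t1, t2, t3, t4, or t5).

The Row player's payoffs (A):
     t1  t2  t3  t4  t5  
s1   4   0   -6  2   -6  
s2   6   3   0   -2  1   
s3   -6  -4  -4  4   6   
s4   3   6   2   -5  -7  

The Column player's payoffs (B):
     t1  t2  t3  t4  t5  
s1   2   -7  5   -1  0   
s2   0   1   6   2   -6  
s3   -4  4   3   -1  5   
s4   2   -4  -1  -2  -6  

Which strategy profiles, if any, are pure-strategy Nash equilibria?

Check mutual best responses: a cell is a NE iff neither player can gain by unilaterally deviating.
The Row player's best responses — vs t1: s2 (payoff 6); vs t2: s4 (payoff 6); vs t3: s4 (payoff 2); vs t4: s3 (payoff 4); vs t5: s3 (payoff 6).
The Column player's best responses — vs s1: t3 (payoff 5); vs s2: t3 (payoff 6); vs s3: t5 (payoff 5); vs s4: t1 (payoff 2).
The only mutual best response is (s3, t5); neither player gains by switching there.

(s3, t5)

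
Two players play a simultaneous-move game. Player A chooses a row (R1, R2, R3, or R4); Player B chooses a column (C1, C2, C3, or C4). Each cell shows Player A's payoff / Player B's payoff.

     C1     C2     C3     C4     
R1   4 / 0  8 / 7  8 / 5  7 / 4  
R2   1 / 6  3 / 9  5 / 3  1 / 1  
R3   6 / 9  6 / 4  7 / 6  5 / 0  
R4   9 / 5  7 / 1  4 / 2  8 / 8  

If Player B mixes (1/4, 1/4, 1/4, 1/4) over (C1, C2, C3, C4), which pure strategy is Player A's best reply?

Compute Player A's expected payoff from each pure strategy against the given mix.
R1: (1/4)·4 + (1/4)·8 + (1/4)·8 + (1/4)·7 = 27/4
R2: (1/4)·1 + (1/4)·3 + (1/4)·5 + (1/4)·1 = 5/2
R3: (1/4)·6 + (1/4)·6 + (1/4)·7 + (1/4)·5 = 6
R4: (1/4)·9 + (1/4)·7 + (1/4)·4 + (1/4)·8 = 7
Highest expected payoff is 7, from R4.

R4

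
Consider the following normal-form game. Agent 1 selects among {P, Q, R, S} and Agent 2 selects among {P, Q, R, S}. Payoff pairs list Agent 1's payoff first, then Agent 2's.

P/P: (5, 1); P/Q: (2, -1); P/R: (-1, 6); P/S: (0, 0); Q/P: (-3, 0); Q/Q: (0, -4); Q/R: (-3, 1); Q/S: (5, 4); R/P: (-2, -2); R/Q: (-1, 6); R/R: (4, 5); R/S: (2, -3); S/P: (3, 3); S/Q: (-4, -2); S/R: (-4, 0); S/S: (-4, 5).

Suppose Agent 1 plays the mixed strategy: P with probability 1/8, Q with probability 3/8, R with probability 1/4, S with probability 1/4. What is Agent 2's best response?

R

Agent 2's best reply maximizes expected payoff against the mix.
P: (1/8)·1 + (3/8)·0 + (1/4)·(-2) + (1/4)·3 = 3/8
Q: (1/8)·(-1) + (3/8)·(-4) + (1/4)·6 + (1/4)·(-2) = -5/8
R: (1/8)·6 + (3/8)·1 + (1/4)·5 + (1/4)·0 = 19/8
S: (1/8)·0 + (3/8)·4 + (1/4)·(-3) + (1/4)·5 = 2
Highest expected payoff is 19/8, from R.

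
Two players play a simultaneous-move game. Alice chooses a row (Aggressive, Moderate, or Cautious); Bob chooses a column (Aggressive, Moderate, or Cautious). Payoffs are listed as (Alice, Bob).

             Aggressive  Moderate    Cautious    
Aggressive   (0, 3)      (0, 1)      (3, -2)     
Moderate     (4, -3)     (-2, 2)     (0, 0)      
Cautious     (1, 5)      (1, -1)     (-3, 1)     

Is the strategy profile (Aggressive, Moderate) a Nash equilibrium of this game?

Holding Bob at Moderate: Alice gets 0 from Aggressive but could get 1 by switching to Cautious. Alice has a profitable deviation.

No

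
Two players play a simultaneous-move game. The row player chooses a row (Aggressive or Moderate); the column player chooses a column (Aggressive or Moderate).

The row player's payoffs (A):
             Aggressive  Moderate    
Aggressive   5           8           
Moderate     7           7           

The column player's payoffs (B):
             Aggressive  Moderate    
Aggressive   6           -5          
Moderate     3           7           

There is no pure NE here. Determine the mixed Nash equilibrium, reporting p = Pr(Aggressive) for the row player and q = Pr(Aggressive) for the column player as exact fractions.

p = 4/15, q = 1/3

Each player's mixing probability is pinned down by making the *other* player indifferent.
The column player indifferent between Aggressive and Moderate: p·6 + (1−p)·3 = p·(-5) + (1−p)·7 ⟹ 3 + 3p = 7 + (-12)p ⟹ p = 4/15.
The row player indifferent between Aggressive and Moderate: q·5 + (1−q)·8 = q·7 + (1−q)·7 ⟹ 8 + (-3)q = 7 + 0q ⟹ q = 1/3.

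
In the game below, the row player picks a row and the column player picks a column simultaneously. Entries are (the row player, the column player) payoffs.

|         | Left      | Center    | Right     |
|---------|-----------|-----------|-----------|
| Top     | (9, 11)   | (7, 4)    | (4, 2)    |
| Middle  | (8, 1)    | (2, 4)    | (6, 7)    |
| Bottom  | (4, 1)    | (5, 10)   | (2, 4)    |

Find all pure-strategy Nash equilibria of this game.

(Top, Left) and (Middle, Right)

Find each player's best response to every opponent strategy; NE are the intersections.
The row player's best responses — vs Left: Top (payoff 9); vs Center: Top (payoff 7); vs Right: Middle (payoff 6).
The column player's best responses — vs Top: Left (payoff 11); vs Middle: Right (payoff 7); vs Bottom: Center (payoff 10).
Mutual best responses occur at (Top, Left) and (Middle, Right); at each, neither player gains by switching.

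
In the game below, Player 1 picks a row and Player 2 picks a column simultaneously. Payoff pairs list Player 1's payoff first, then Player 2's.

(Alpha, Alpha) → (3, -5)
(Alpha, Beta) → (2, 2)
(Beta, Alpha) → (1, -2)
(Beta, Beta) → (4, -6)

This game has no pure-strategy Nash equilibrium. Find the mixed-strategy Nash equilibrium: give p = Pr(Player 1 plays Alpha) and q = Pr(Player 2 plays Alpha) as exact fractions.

Each player's mixing probability is pinned down by making the *other* player indifferent.
Player 2 indifferent between Alpha and Beta: p·(-5) + (1−p)·(-2) = p·2 + (1−p)·(-6) ⟹ (-2) + (-3)p = (-6) + 8p ⟹ p = 4/11.
Player 1 indifferent between Alpha and Beta: q·3 + (1−q)·2 = q·1 + (1−q)·4 ⟹ 2 + 1q = 4 + (-3)q ⟹ q = 1/2.

p = 4/11, q = 1/2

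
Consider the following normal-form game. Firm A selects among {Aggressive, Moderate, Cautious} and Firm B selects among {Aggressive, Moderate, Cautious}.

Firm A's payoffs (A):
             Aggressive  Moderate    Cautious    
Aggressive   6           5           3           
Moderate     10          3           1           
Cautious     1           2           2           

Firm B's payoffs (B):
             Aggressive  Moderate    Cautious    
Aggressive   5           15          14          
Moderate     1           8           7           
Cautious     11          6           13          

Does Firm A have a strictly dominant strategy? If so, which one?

No strictly dominant strategy

Check whether one of Firm A's strategies beats all alternatives regardless of what the opponent does.
Aggressive is not dominant: against Aggressive, Moderate gives 10 > 6.
Moderate is not dominant: against Moderate, Aggressive gives 5 > 3.
Cautious is not dominant: against Aggressive, Aggressive gives 6 > 1.
No single strategy is best against every opponent action.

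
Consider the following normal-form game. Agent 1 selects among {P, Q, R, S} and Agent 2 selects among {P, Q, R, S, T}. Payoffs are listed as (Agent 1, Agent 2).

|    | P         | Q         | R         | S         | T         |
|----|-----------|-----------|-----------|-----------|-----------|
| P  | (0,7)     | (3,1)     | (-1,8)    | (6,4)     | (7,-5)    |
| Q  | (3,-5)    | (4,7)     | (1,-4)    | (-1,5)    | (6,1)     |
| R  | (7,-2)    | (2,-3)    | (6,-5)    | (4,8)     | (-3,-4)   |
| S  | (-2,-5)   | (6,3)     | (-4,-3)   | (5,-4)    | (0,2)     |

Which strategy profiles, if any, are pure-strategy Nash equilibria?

(S, Q)

Find each player's best response to every opponent strategy; NE are the intersections.
Agent 1's best responses — vs P: R (payoff 7); vs Q: S (payoff 6); vs R: R (payoff 6); vs S: P (payoff 6); vs T: P (payoff 7).
Agent 2's best responses — vs P: R (payoff 8); vs Q: Q (payoff 7); vs R: S (payoff 8); vs S: Q (payoff 3).
The only mutual best response is (S, Q); neither player gains by switching there.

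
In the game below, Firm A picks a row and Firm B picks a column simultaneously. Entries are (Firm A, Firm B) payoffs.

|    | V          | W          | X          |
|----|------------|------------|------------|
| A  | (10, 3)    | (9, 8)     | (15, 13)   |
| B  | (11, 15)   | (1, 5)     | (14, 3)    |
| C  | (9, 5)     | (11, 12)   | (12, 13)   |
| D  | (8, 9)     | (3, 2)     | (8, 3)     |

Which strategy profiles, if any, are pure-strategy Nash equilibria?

(A, X) and (B, V)

Check mutual best responses: a cell is a NE iff neither player can gain by unilaterally deviating.
Firm A's best responses — vs V: B (payoff 11); vs W: C (payoff 11); vs X: A (payoff 15).
Firm B's best responses — vs A: X (payoff 13); vs B: V (payoff 15); vs C: X (payoff 13); vs D: V (payoff 9).
Mutual best responses occur at (A, X) and (B, V); at each, neither player gains by switching.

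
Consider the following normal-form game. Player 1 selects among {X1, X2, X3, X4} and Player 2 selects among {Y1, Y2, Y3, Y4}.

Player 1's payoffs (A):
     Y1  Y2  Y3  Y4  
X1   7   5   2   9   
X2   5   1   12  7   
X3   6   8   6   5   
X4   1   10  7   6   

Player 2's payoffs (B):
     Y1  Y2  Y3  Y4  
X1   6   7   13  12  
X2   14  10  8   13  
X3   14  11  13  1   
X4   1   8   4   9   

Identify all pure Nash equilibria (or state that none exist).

Check mutual best responses: a cell is a NE iff neither player can gain by unilaterally deviating.
Player 1's best responses — vs Y1: X1 (payoff 7); vs Y2: X4 (payoff 10); vs Y3: X2 (payoff 12); vs Y4: X1 (payoff 9).
Player 2's best responses — vs X1: Y3 (payoff 13); vs X2: Y1 (payoff 14); vs X3: Y1 (payoff 14); vs X4: Y4 (payoff 9).
No cell has both players best-responding. For instance, Player 1's best reply to Y1 is X1, but against X1 Player 2 prefers Y3 over Y1.

No pure-strategy Nash equilibrium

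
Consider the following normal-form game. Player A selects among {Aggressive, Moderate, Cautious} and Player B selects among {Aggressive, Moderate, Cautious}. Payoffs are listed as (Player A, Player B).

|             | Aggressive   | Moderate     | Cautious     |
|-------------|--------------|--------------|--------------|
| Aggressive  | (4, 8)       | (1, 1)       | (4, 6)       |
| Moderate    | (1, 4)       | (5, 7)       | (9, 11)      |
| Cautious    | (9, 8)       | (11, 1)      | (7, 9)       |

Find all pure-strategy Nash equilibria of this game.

(Moderate, Cautious)

Check mutual best responses: a cell is a NE iff neither player can gain by unilaterally deviating.
Player A's best responses — vs Aggressive: Cautious (payoff 9); vs Moderate: Cautious (payoff 11); vs Cautious: Moderate (payoff 9).
Player B's best responses — vs Aggressive: Aggressive (payoff 8); vs Moderate: Cautious (payoff 11); vs Cautious: Cautious (payoff 9).
The only mutual best response is (Moderate, Cautious); neither player gains by switching there.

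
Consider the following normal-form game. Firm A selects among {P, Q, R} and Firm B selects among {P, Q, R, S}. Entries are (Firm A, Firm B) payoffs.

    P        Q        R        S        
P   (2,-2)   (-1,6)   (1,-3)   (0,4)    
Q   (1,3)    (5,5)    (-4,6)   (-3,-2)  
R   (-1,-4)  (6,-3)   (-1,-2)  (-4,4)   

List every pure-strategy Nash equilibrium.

No pure-strategy Nash equilibrium

A profile is a Nash equilibrium when each player is best-responding to the other.
Firm A's best responses — vs P: P (payoff 2); vs Q: R (payoff 6); vs R: P (payoff 1); vs S: P (payoff 0).
Firm B's best responses — vs P: Q (payoff 6); vs Q: R (payoff 6); vs R: S (payoff 4).
No cell has both players best-responding. For instance, Firm A's best reply to S is P, but against P Firm B prefers Q over S.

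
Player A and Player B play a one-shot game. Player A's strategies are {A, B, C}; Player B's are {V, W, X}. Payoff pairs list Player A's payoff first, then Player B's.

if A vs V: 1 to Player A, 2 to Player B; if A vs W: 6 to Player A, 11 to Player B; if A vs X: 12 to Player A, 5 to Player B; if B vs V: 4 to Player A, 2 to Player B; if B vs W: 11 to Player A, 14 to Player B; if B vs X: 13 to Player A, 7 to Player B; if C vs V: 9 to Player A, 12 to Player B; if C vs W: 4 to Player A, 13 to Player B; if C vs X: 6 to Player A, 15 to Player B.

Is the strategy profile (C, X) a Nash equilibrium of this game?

Holding Player B at X: Player A gets 6 from C but could get 13 by switching to B. Player A has a profitable deviation.

No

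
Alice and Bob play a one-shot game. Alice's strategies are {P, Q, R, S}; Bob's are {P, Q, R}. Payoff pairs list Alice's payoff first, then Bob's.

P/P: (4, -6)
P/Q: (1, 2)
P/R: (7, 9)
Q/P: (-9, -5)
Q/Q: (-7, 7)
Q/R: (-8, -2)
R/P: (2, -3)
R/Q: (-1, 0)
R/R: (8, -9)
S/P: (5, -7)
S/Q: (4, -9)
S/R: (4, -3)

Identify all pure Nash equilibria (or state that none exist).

Check mutual best responses: a cell is a NE iff neither player can gain by unilaterally deviating.
Alice's best responses — vs P: S (payoff 5); vs Q: S (payoff 4); vs R: R (payoff 8).
Bob's best responses — vs P: R (payoff 9); vs Q: Q (payoff 7); vs R: Q (payoff 0); vs S: R (payoff -3).
No cell has both players best-responding. For instance, Alice's best reply to P is S, but against S Bob prefers R over P.

There is no pure-strategy Nash equilibrium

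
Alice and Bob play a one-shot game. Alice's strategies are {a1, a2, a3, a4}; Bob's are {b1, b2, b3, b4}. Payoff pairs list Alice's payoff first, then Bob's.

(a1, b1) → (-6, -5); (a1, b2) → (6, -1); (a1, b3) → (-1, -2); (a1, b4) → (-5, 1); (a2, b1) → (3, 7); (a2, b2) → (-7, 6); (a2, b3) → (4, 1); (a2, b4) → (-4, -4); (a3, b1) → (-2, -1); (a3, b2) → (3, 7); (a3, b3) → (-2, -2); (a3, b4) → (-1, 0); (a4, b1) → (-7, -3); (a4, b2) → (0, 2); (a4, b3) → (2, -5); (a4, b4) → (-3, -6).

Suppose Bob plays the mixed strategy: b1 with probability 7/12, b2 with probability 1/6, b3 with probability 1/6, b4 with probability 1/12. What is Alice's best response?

Alice's best reply maximizes expected payoff against the mix.
a1: (7/12)·(-6) + (1/6)·6 + (1/6)·(-1) + (1/12)·(-5) = -37/12
a2: (7/12)·3 + (1/6)·(-7) + (1/6)·4 + (1/12)·(-4) = 11/12
a3: (7/12)·(-2) + (1/6)·3 + (1/6)·(-2) + (1/12)·(-1) = -13/12
a4: (7/12)·(-7) + (1/6)·0 + (1/6)·2 + (1/12)·(-3) = -4
Highest expected payoff is 11/12, from a2.

a2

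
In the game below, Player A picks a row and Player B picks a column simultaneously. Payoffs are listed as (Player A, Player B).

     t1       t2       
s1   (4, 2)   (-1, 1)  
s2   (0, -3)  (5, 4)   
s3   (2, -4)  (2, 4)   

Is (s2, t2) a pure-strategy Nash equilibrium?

Yes

Holding Player B at t2: Player A gets 5 from s2, versus -1 from s1, 2 from s3. No profitable deviation for Player A.
Holding Player A at s2: Player B gets 4 from t2, versus -3 from t1. No profitable deviation for Player B either.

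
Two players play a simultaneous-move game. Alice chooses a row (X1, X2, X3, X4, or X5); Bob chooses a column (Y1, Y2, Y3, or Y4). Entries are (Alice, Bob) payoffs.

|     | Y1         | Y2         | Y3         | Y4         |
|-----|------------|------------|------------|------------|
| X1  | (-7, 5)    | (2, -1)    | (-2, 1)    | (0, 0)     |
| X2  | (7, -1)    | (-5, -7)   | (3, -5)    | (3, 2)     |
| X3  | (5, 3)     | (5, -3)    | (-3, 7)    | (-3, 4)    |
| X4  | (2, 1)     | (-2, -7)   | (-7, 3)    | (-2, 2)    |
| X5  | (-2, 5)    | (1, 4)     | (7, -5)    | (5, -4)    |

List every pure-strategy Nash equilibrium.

Check mutual best responses: a cell is a NE iff neither player can gain by unilaterally deviating.
Alice's best responses — vs Y1: X2 (payoff 7); vs Y2: X3 (payoff 5); vs Y3: X5 (payoff 7); vs Y4: X5 (payoff 5).
Bob's best responses — vs X1: Y1 (payoff 5); vs X2: Y4 (payoff 2); vs X3: Y3 (payoff 7); vs X4: Y3 (payoff 3); vs X5: Y1 (payoff 5).
No cell has both players best-responding. For instance, Alice's best reply to Y2 is X3, but against X3 Bob prefers Y3 over Y2.

There is no pure-strategy Nash equilibrium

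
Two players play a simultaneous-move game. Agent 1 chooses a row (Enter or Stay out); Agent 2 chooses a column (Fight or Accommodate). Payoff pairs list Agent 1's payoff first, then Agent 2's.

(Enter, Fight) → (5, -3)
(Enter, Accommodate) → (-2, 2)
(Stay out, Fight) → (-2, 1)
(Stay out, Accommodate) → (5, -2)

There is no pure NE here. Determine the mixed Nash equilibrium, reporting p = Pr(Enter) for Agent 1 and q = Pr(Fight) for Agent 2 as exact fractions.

In a mixed NE each player is indifferent between their pure strategies, so the opponent's mix sets the indifference.
Agent 2 indifferent between Fight and Accommodate: p·(-3) + (1−p)·1 = p·2 + (1−p)·(-2) ⟹ 1 + (-4)p = (-2) + 4p ⟹ p = 3/8.
Agent 1 indifferent between Enter and Stay out: q·5 + (1−q)·(-2) = q·(-2) + (1−q)·5 ⟹ (-2) + 7q = 5 + (-7)q ⟹ q = 1/2.

p = 3/8, q = 1/2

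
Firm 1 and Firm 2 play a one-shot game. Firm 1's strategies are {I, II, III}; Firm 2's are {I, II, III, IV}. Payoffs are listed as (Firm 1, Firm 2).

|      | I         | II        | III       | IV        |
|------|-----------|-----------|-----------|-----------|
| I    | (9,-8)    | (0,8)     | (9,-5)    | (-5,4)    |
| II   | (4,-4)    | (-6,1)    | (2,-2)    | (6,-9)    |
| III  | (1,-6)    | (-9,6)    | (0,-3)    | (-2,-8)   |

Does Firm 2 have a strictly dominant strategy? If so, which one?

Check whether one of Firm 2's strategies beats all alternatives regardless of what the opponent does.
II strictly dominates: vs I: 8 > each of {-8, -5, 4}; vs II: 1 > each of {-4, -2, -9}; vs III: 6 > each of {-6, -3, -8}.

II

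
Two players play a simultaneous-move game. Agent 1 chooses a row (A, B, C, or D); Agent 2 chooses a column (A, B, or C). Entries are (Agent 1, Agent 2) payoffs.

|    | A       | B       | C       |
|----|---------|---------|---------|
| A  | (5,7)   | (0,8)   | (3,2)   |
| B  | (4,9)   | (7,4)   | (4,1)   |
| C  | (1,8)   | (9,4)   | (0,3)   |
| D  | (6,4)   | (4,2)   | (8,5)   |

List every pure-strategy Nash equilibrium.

Check mutual best responses: a cell is a NE iff neither player can gain by unilaterally deviating.
Agent 1's best responses — vs A: D (payoff 6); vs B: C (payoff 9); vs C: D (payoff 8).
Agent 2's best responses — vs A: B (payoff 8); vs B: A (payoff 9); vs C: A (payoff 8); vs D: C (payoff 5).
The only mutual best response is (D, C); neither player gains by switching there.

(D, C)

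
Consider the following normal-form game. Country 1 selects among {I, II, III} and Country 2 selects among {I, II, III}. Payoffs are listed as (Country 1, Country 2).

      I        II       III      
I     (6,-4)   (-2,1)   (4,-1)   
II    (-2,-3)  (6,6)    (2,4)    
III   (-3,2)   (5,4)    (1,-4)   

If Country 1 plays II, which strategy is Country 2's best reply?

II

With Country 1 fixed at II, Country 2's payoffs are: I → -3, II → 6, III → 4.
The maximum is 6, achieved by II.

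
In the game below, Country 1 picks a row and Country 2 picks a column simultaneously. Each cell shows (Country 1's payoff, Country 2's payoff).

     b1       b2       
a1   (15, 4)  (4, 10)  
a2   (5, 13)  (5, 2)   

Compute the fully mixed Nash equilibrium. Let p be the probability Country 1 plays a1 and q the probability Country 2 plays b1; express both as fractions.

p = 11/17, q = 1/11

Each player's mixing probability is pinned down by making the *other* player indifferent.
Country 2 indifferent between b1 and b2: p·4 + (1−p)·13 = p·10 + (1−p)·2 ⟹ 13 + (-9)p = 2 + 8p ⟹ p = 11/17.
Country 1 indifferent between a1 and a2: q·15 + (1−q)·4 = q·5 + (1−q)·5 ⟹ 4 + 11q = 5 + 0q ⟹ q = 1/11.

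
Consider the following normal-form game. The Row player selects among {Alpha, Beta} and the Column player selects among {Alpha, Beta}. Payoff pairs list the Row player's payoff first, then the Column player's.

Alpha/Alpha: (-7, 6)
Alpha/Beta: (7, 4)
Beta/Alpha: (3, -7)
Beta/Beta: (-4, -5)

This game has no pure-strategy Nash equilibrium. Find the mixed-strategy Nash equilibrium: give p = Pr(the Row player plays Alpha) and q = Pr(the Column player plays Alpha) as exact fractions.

Each player's mixing probability is pinned down by making the *other* player indifferent.
The Column player indifferent between Alpha and Beta: p·6 + (1−p)·(-7) = p·4 + (1−p)·(-5) ⟹ (-7) + 13p = (-5) + 9p ⟹ p = 1/2.
The Row player indifferent between Alpha and Beta: q·(-7) + (1−q)·7 = q·3 + (1−q)·(-4) ⟹ 7 + (-14)q = (-4) + 7q ⟹ q = 11/21.

p = 1/2, q = 11/21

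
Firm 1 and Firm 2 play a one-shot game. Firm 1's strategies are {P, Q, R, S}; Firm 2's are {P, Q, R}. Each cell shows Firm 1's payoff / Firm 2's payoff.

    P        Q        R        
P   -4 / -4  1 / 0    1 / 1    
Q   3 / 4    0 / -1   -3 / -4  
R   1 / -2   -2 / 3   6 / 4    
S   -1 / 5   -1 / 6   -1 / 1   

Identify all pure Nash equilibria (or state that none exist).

Check mutual best responses: a cell is a NE iff neither player can gain by unilaterally deviating.
Firm 1's best responses — vs P: Q (payoff 3); vs Q: P (payoff 1); vs R: R (payoff 6).
Firm 2's best responses — vs P: R (payoff 1); vs Q: P (payoff 4); vs R: R (payoff 4); vs S: Q (payoff 6).
Mutual best responses occur at (Q, P) and (R, R); at each, neither player gains by switching.

(Q, P) and (R, R)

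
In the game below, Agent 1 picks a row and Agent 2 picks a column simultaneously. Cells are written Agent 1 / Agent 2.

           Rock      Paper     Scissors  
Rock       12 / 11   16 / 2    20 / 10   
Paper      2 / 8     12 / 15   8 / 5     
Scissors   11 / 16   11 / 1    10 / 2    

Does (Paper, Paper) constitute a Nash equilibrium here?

No

Holding Agent 2 at Paper: Agent 1 gets 12 from Paper but could get 16 by switching to Rock. Agent 1 has a profitable deviation.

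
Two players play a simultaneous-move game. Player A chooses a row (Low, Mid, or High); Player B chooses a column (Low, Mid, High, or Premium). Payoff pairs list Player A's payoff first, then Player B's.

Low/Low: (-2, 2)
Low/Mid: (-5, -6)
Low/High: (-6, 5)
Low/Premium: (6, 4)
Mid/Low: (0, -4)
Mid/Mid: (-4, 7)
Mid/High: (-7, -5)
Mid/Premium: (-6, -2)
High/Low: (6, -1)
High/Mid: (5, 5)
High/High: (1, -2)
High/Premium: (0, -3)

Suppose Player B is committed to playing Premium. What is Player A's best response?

With Player B fixed at Premium, Player A's payoffs are: Low → 6, Mid → -6, High → 0.
The maximum is 6, achieved by Low.

Low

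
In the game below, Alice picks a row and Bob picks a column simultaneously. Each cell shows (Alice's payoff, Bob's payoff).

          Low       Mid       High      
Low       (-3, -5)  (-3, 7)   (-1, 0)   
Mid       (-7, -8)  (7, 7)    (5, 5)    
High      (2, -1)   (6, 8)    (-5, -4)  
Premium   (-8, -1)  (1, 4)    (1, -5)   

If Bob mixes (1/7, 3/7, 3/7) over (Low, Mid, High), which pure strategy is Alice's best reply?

Mid

Compute Alice's expected payoff from each pure strategy against the given mix.
Low: (1/7)·(-3) + (3/7)·(-3) + (3/7)·(-1) = -15/7
Mid: (1/7)·(-7) + (3/7)·7 + (3/7)·5 = 29/7
High: (1/7)·2 + (3/7)·6 + (3/7)·(-5) = 5/7
Premium: (1/7)·(-8) + (3/7)·1 + (3/7)·1 = -2/7
Highest expected payoff is 29/7, from Mid.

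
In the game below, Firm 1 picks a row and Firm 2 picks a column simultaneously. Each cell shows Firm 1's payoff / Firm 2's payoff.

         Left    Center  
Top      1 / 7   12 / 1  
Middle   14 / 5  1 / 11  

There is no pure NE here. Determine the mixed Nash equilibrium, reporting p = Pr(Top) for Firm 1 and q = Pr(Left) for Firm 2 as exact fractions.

p = 1/2, q = 11/24

Each player's mixing probability is pinned down by making the *other* player indifferent.
Firm 2 indifferent between Left and Center: p·7 + (1−p)·5 = p·1 + (1−p)·11 ⟹ 5 + 2p = 11 + (-10)p ⟹ p = 1/2.
Firm 1 indifferent between Top and Middle: q·1 + (1−q)·12 = q·14 + (1−q)·1 ⟹ 12 + (-11)q = 1 + 13q ⟹ q = 11/24.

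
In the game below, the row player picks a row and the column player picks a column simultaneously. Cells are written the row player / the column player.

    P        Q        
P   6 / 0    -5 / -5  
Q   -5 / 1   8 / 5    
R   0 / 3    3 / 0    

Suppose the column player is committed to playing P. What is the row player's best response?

P

With the column player fixed at P, the row player's payoffs are: P → 6, Q → -5, R → 0.
The maximum is 6, achieved by P.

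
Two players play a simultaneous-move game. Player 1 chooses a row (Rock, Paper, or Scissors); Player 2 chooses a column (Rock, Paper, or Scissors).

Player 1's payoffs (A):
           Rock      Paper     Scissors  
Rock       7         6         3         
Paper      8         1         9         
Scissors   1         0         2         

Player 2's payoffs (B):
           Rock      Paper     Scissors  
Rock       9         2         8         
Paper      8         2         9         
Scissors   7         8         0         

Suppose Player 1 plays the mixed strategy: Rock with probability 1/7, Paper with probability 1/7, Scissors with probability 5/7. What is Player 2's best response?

Rock

Player 2's best reply maximizes expected payoff against the mix.
Rock: (1/7)·9 + (1/7)·8 + (5/7)·7 = 52/7
Paper: (1/7)·2 + (1/7)·2 + (5/7)·8 = 44/7
Scissors: (1/7)·8 + (1/7)·9 + (5/7)·0 = 17/7
Highest expected payoff is 52/7, from Rock.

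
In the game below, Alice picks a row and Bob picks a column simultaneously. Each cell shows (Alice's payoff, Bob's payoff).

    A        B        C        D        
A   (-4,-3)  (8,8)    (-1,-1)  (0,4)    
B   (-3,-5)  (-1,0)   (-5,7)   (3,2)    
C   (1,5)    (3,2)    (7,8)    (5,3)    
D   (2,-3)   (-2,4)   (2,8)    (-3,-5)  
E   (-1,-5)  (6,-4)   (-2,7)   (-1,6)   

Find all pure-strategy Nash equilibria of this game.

Check mutual best responses: a cell is a NE iff neither player can gain by unilaterally deviating.
Alice's best responses — vs A: D (payoff 2); vs B: A (payoff 8); vs C: C (payoff 7); vs D: C (payoff 5).
Bob's best responses — vs A: B (payoff 8); vs B: C (payoff 7); vs C: C (payoff 8); vs D: C (payoff 8); vs E: C (payoff 7).
Mutual best responses occur at (A, B) and (C, C); at each, neither player gains by switching.

(A, B) and (C, C)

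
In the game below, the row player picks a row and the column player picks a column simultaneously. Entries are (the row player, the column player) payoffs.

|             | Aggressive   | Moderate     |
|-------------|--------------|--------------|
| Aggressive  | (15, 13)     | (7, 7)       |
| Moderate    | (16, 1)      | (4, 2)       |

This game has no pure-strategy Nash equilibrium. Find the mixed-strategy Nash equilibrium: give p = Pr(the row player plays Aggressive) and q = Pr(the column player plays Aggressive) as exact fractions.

Each player's mixing probability is pinned down by making the *other* player indifferent.
The column player indifferent between Aggressive and Moderate: p·13 + (1−p)·1 = p·7 + (1−p)·2 ⟹ 1 + 12p = 2 + 5p ⟹ p = 1/7.
The row player indifferent between Aggressive and Moderate: q·15 + (1−q)·7 = q·16 + (1−q)·4 ⟹ 7 + 8q = 4 + 12q ⟹ q = 3/4.

p = 1/7, q = 3/4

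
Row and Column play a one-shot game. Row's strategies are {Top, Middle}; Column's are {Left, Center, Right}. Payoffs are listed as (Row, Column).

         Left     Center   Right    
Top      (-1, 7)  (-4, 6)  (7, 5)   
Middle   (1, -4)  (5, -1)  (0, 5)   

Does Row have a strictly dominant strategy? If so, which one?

No strictly dominant strategy

Check whether one of Row's strategies beats all alternatives regardless of what the opponent does.
Top is not dominant: against Left, Middle gives 1 > -1.
Middle is not dominant: against Right, Top gives 7 > 0.
No single strategy is best against every opponent action.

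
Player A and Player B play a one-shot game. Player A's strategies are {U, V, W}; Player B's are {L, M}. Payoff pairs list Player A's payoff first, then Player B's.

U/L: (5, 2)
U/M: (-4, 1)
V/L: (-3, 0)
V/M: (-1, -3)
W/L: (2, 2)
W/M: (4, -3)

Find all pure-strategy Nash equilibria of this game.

Check mutual best responses: a cell is a NE iff neither player can gain by unilaterally deviating.
Player A's best responses — vs L: U (payoff 5); vs M: W (payoff 4).
Player B's best responses — vs U: L (payoff 2); vs V: L (payoff 0); vs W: L (payoff 2).
The only mutual best response is (U, L); neither player gains by switching there.

(U, L)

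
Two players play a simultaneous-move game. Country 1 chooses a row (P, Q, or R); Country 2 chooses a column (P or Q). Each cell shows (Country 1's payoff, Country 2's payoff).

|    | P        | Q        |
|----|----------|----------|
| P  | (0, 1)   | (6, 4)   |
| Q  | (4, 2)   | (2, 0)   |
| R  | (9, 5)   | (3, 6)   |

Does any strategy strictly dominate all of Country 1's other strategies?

Check whether one of Country 1's strategies beats all alternatives regardless of what the opponent does.
P is not dominant: against P, Q gives 4 > 0.
Q is not dominant: against P, R gives 9 > 4.
R is not dominant: against Q, P gives 6 > 3.
No single strategy is best against every opponent action.

No strictly dominant strategy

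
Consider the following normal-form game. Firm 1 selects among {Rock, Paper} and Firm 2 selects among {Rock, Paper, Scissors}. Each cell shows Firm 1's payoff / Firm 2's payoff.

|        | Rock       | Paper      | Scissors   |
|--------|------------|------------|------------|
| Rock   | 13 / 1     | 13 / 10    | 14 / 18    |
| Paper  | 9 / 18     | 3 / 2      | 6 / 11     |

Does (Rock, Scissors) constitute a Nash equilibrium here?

Holding Firm 2 at Scissors: Firm 1 gets 14 from Rock, versus 6 from Paper. No profitable deviation for Firm 1.
Holding Firm 1 at Rock: Firm 2 gets 18 from Scissors, versus 1 from Rock, 10 from Paper. No profitable deviation for Firm 2 either.

Yes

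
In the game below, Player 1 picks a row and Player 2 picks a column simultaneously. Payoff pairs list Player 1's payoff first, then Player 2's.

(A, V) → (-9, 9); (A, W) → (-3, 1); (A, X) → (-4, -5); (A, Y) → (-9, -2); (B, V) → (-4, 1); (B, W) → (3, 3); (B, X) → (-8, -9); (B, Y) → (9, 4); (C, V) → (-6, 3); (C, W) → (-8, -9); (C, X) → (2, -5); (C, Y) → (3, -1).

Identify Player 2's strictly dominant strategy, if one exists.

A strategy is strictly dominant if it gives Player 2 a strictly higher payoff than every other strategy, against every choice by the opponent.
V is not dominant: against B, W gives 3 > 1.
W is not dominant: against A, V gives 9 > 1.
X is not dominant: against A, V gives 9 > -5.
Y is not dominant: against A, V gives 9 > -2.
No single strategy is best against every opponent action.

No strictly dominant strategy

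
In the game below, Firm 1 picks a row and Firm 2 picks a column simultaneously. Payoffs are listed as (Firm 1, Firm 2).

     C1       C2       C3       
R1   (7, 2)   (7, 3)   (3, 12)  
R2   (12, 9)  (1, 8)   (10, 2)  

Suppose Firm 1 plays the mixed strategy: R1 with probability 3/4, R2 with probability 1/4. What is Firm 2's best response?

Compute Firm 2's expected payoff from each pure strategy against the given mix.
C1: (3/4)·2 + (1/4)·9 = 15/4
C2: (3/4)·3 + (1/4)·8 = 17/4
C3: (3/4)·12 + (1/4)·2 = 19/2
Highest expected payoff is 19/2, from C3.

C3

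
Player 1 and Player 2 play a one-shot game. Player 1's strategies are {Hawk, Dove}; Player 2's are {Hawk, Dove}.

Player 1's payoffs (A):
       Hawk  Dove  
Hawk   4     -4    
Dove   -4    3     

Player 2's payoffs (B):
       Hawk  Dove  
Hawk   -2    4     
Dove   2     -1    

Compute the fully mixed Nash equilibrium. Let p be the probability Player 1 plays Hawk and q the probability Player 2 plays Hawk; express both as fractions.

Each player's mixing probability is pinned down by making the *other* player indifferent.
Player 2 indifferent between Hawk and Dove: p·(-2) + (1−p)·2 = p·4 + (1−p)·(-1) ⟹ 2 + (-4)p = (-1) + 5p ⟹ p = 1/3.
Player 1 indifferent between Hawk and Dove: q·4 + (1−q)·(-4) = q·(-4) + (1−q)·3 ⟹ (-4) + 8q = 3 + (-7)q ⟹ q = 7/15.

p = 1/3, q = 7/15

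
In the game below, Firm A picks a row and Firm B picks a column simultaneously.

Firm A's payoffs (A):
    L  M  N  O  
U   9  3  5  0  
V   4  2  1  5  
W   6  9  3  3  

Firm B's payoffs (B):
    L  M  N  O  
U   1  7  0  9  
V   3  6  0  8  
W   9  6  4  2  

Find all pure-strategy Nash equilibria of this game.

(V, O)

A profile is a Nash equilibrium when each player is best-responding to the other.
Firm A's best responses — vs L: U (payoff 9); vs M: W (payoff 9); vs N: U (payoff 5); vs O: V (payoff 5).
Firm B's best responses — vs U: O (payoff 9); vs V: O (payoff 8); vs W: L (payoff 9).
The only mutual best response is (V, O); neither player gains by switching there.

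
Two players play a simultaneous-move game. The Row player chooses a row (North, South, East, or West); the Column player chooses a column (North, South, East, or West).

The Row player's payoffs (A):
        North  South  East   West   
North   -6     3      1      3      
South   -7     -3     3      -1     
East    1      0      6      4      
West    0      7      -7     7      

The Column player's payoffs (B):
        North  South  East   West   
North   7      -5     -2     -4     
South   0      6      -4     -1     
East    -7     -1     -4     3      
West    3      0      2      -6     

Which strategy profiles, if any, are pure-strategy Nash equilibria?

No pure-strategy Nash equilibrium

Find each player's best response to every opponent strategy; NE are the intersections.
The Row player's best responses — vs North: East (payoff 1); vs South: West (payoff 7); vs East: East (payoff 6); vs West: West (payoff 7).
The Column player's best responses — vs North: North (payoff 7); vs South: South (payoff 6); vs East: West (payoff 3); vs West: North (payoff 3).
No cell has both players best-responding. For instance, the Row player's best reply to East is East, but against East the Column player prefers West over East.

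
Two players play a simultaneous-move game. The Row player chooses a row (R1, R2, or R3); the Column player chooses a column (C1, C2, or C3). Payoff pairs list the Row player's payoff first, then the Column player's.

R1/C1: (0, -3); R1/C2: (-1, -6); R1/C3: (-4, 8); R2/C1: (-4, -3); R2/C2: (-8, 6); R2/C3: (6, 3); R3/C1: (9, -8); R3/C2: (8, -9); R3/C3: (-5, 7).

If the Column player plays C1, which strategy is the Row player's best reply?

With the Column player fixed at C1, the Row player's payoffs are: R1 → 0, R2 → -4, R3 → 9.
The maximum is 9, achieved by R3.

R3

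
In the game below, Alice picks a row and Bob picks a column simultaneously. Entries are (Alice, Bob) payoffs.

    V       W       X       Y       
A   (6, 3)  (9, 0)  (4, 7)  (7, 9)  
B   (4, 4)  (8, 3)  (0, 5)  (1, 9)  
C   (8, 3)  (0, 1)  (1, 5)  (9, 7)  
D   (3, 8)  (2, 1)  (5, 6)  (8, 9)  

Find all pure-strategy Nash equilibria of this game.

Find each player's best response to every opponent strategy; NE are the intersections.
Alice's best responses — vs V: C (payoff 8); vs W: A (payoff 9); vs X: D (payoff 5); vs Y: C (payoff 9).
Bob's best responses — vs A: Y (payoff 9); vs B: Y (payoff 9); vs C: Y (payoff 7); vs D: Y (payoff 9).
The only mutual best response is (C, Y); neither player gains by switching there.

(C, Y)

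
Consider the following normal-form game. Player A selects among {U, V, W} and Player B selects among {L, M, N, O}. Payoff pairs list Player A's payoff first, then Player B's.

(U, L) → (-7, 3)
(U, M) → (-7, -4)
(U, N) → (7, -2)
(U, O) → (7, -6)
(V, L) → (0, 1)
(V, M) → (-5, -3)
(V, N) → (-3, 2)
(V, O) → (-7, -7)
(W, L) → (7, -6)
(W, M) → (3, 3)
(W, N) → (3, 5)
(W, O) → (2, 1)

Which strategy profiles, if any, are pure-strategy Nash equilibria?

There is no pure-strategy Nash equilibrium

Check mutual best responses: a cell is a NE iff neither player can gain by unilaterally deviating.
Player A's best responses — vs L: W (payoff 7); vs M: W (payoff 3); vs N: U (payoff 7); vs O: U (payoff 7).
Player B's best responses — vs U: L (payoff 3); vs V: N (payoff 2); vs W: N (payoff 5).
No cell has both players best-responding. For instance, Player A's best reply to N is U, but against U Player B prefers L over N.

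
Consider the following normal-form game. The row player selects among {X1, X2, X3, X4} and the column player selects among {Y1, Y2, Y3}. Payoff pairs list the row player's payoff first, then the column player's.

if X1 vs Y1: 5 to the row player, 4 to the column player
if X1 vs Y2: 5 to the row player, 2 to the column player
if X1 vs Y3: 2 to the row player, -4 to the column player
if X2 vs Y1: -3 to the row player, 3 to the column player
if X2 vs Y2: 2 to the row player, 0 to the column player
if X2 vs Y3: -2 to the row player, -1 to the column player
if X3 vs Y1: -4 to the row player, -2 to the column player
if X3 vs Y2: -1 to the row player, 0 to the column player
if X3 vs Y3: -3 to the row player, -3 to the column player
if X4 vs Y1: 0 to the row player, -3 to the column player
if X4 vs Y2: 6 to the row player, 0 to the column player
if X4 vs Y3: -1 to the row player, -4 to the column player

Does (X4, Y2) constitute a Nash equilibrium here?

Yes

Holding the column player at Y2: the row player gets 6 from X4, versus 5 from X1, 2 from X2, -1 from X3. No profitable deviation for the row player.
Holding the row player at X4: the column player gets 0 from Y2, versus -3 from Y1, -4 from Y3. No profitable deviation for the column player either.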